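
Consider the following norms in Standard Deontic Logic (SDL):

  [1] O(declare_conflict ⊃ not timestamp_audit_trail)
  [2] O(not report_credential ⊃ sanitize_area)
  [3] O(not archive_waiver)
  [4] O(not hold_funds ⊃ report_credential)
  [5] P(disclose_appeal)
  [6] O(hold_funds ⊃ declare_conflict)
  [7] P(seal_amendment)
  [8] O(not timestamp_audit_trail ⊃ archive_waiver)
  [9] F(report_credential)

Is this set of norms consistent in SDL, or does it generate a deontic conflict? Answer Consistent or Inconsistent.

Inconsistent

From premise 3 we have O(not archive_waiver).
The contrapositive of premise 8 (O(not timestamp_audit_trail ⊃ archive_waiver)) is O(not archive_waiver ⊃ timestamp_audit_trail), and O(not archive_waiver) is already established, so O(timestamp_audit_trail).
The contrapositive of premise 1 (O(declare_conflict ⊃ not timestamp_audit_trail)) is O(timestamp_audit_trail ⊃ not declare_conflict), and O(timestamp_audit_trail) is already established, so O(not declare_conflict).
Premise 6 is O(hold_funds ⊃ declare_conflict); contrapositively O(not declare_conflict ⊃ not hold_funds). Since O(not declare_conflict) holds, K gives O(not hold_funds).
With premise 4, O(not hold_funds ⊃ report_credential), the K-axiom yields O(report_credential).
However, F(report_credential) at premise 9 amounts to O(not report_credential).
We now have both O(report_credential) and O(not report_credential) — report_credential is simultaneously obligatory and forbidden, violating the D-axiom.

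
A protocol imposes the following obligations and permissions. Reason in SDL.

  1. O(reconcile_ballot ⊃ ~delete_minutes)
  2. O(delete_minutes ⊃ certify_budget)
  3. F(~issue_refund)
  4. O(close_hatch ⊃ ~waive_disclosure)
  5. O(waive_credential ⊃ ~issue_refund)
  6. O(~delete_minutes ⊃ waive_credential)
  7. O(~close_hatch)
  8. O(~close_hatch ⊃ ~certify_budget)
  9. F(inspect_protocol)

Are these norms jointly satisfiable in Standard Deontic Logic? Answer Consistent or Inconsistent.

Inconsistent

Premise 7 states O(~close_hatch) outright.
From O(~close_hatch) and premise 8, O(~close_hatch ⊃ ~certify_budget), we obtain O(~certify_budget).
The contrapositive of premise 2 (O(delete_minutes ⊃ certify_budget)) is O(~certify_budget ⊃ ~delete_minutes), and O(~certify_budget) is already established, so O(~delete_minutes).
From O(~delete_minutes) and premise 6, O(~delete_minutes ⊃ waive_credential), we obtain O(waive_credential).
From O(waive_credential) and premise 5, O(waive_credential ⊃ ~issue_refund), we obtain O(~issue_refund).
But premise 3, F(~issue_refund), means O(issue_refund).
We now have both O(~issue_refund) and O(issue_refund) — issue_refund is simultaneously obligatory and forbidden, violating the D-axiom.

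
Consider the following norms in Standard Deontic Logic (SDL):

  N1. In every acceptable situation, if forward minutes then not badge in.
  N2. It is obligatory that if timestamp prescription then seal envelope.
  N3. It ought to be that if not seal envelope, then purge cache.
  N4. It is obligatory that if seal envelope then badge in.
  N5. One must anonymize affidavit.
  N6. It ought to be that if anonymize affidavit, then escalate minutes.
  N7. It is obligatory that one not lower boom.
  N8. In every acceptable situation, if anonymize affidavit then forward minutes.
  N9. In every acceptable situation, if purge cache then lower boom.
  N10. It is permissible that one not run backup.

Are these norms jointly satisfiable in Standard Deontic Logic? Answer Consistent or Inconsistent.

Premise 7 states O(¬lower_boom) outright.
Premise 9 is O(purge_cache → lower_boom); contrapositively O(¬lower_boom → ¬purge_cache). Since O(¬lower_boom) holds, K gives O(¬purge_cache).
Premise 3 is O(¬seal_envelope → purge_cache); contrapositively O(¬purge_cache → seal_envelope). Since O(¬purge_cache) holds, K gives O(seal_envelope).
Applying K to premise 4 (O(seal_envelope → badge_in)) and O(seal_envelope) yields O(badge_in).
Premise 1 is O(forward_minutes → ¬badge_in); contrapositively O(badge_in → ¬forward_minutes). Since O(badge_in) holds, K gives O(¬forward_minutes).
Premise 8, O(anonymize_affidavit → forward_minutes), contraposes to O(¬forward_minutes → ¬anonymize_affidavit); with O(¬forward_minutes) we get O(¬anonymize_affidavit).
But premise 5 directly asserts O(anonymize_affidavit).
We now have both O(¬anonymize_affidavit) and O(anonymize_affidavit) — anonymize_affidavit is simultaneously obligatory and forbidden, violating the D-axiom.

Inconsistent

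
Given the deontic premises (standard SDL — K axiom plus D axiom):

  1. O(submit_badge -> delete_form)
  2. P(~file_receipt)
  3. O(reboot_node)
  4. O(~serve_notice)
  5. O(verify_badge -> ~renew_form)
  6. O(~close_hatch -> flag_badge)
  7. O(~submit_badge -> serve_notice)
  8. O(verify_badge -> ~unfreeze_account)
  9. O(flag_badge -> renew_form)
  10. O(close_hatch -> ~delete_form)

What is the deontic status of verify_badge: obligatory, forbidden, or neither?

Premise 4 states O(~serve_notice) outright.
Premise 7, O(~submit_badge -> serve_notice), contraposes to O(~serve_notice -> submit_badge); with O(~serve_notice) we get O(submit_badge).
With premise 1, O(submit_badge -> delete_form), the K-axiom yields O(delete_form).
Premise 10, O(close_hatch -> ~delete_form), contraposes to O(delete_form -> ~close_hatch); with O(delete_form) we get O(~close_hatch).
Premise 6 is O(~close_hatch -> flag_badge); since O(~close_hatch), deontic closure gives O(flag_badge).
With premise 9, O(flag_badge -> renew_form), the K-axiom yields O(renew_form).
The contrapositive of premise 5 (O(verify_badge -> ~renew_form)) is O(renew_form -> ~verify_badge), and O(renew_form) is already established, so O(~verify_badge).
Premises 2, 3, 8 do not contribute to this derivation.
Thus O(~verify_badge), which is F(verify_badge): verify_badge is forbidden.

Forbidden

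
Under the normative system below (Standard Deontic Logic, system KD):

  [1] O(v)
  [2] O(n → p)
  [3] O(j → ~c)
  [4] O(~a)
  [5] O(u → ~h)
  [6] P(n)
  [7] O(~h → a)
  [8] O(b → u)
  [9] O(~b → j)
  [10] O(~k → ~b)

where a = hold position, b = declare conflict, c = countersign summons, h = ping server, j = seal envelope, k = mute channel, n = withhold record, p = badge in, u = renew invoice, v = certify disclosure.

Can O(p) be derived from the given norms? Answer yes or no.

Premise 2 is O(n → p), but O(n) is not derivable from the premises (the permission P(n) asserts only ~O(~n), not O(n)), so it does not yield O(p).
No other premise forces O(p). An ideal world satisfying every premise can still have p false, so O(p) is not derivable.

No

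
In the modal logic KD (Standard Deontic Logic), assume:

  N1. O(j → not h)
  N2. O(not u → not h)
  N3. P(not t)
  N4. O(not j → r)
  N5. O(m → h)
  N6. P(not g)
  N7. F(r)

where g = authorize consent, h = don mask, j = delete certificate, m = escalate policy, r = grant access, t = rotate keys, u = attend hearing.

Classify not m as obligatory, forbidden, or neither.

Premise 7, F(r), is equivalent to O(not r).
The contrapositive of premise 4 (O(not j → r)) is O(not r → j), and O(not r) is already established, so O(j).
From O(j) and premise 1, O(j → not h), we obtain O(not h).
The contrapositive of premise 5 (O(m → h)) is O(not h → not m), and O(not h) is already established, so O(not m).
Premises 2, 3, 6 do not contribute to this derivation.
Hence not m is obligatory.

Obligatory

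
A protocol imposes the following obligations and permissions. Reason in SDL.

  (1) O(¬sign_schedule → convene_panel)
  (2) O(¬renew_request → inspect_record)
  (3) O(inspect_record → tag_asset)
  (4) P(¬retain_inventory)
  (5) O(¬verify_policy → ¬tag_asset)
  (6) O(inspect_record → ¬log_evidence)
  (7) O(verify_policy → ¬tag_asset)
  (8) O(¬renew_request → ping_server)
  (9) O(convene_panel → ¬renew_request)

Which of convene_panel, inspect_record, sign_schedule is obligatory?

Premises 7 and 5 cover both cases: O(verify_policy → ¬tag_asset) and O(¬verify_policy → ¬tag_asset). Since verify_policy ∨ ¬verify_policy is a tautology, O(¬tag_asset) follows.
Premise 3, O(inspect_record → tag_asset), contraposes to O(¬tag_asset → ¬inspect_record); with O(¬tag_asset) we get O(¬inspect_record).
Premise 2 is O(¬renew_request → inspect_record); contrapositively O(¬inspect_record → renew_request). Since O(¬inspect_record) holds, K gives O(renew_request).
The contrapositive of premise 9 (O(convene_panel → ¬renew_request)) is O(renew_request → ¬convene_panel), and O(renew_request) is already established, so O(¬convene_panel).
Premise 1, O(¬sign_schedule → convene_panel), contraposes to O(¬convene_panel → sign_schedule); with O(¬convene_panel) we get O(sign_schedule).
So O(sign_schedule) holds — sign_schedule is obligatory. None of the other listed options is made obligatory by any chain of premises.

sign_schedule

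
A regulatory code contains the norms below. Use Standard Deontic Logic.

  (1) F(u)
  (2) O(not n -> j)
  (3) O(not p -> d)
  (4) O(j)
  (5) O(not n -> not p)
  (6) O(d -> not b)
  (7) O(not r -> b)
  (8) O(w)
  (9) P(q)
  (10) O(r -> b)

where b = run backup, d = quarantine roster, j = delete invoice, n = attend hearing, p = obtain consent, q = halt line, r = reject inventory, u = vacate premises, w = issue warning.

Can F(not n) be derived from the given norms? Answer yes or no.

Yes

By case analysis on r: premise 10 gives O(r -> b) and premise 7 gives O(not r -> b), so O(b) either way.
The contrapositive of premise 6 (O(d -> not b)) is O(b -> not d), and O(b) is already established, so O(not d).
The contrapositive of premise 3 (O(not p -> d)) is O(not d -> p), and O(not d) is already established, so O(p).
The contrapositive of premise 5 (O(not n -> not p)) is O(p -> n), and O(p) is already established, so O(n).
Premises 1, 2, 4, 8, 9 do not contribute to this derivation.
So O(n) holds, i.e. F(not n). The claim follows.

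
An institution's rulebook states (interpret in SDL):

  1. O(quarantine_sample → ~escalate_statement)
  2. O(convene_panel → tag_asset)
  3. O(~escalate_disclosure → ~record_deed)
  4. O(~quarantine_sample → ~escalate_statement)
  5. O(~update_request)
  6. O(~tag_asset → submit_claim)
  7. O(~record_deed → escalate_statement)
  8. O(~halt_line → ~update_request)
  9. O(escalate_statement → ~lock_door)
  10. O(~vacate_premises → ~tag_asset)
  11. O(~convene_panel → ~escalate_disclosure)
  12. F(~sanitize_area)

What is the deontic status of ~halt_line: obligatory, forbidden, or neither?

Premise 8 is O(~halt_line → ~update_request); even if O(~update_request) held, inferring O(~halt_line) would be affirming the consequent — invalid.
No premise or chain of K-axiom applications forces O(~halt_line), and none forces O(halt_line). So ~halt_line is neither obligatory nor forbidden under these norms.

Neither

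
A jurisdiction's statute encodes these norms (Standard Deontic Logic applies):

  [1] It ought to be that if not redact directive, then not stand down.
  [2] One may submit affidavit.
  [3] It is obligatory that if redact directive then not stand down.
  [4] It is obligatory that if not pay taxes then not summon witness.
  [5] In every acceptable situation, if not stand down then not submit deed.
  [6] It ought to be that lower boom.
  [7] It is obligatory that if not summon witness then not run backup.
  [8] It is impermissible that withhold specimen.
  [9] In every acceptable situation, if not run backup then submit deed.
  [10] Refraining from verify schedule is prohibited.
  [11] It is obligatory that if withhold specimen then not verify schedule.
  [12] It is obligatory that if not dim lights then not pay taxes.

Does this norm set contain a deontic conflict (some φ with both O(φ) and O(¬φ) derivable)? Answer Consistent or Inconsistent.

Consistent

Premise 11 is O(withhold_specimen → ¬verify_schedule), but O(withhold_specimen) is not derivable from the premises, so it does not yield O(¬verify_schedule).
So O(¬verify_schedule) is not derivable, and the apparent clash with O(verify_schedule) does not arise.
A world satisfying every obligation exists (e.g. dim_lights=true, lower_boom=true, pay_taxes=true, redact_directive=false, run_backup=true, stand_down=false, submit_affidavit=false, submit_deed=false, summon_witness=true, verify_schedule=true, withhold_specimen=false); no atom is both obligatory and forbidden, so the set is consistent.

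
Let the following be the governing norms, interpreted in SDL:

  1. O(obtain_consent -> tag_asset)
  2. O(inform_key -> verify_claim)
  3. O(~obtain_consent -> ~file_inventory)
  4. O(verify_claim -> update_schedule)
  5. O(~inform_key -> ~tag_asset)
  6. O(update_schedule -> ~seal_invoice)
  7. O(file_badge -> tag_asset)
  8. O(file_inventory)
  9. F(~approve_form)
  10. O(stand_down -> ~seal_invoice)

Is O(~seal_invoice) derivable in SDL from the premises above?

Yes

From premise 8 we have O(file_inventory).
The contrapositive of premise 3 (O(~obtain_consent -> ~file_inventory)) is O(file_inventory -> obtain_consent), and O(file_inventory) is already established, so O(obtain_consent).
From O(obtain_consent) and premise 1, O(obtain_consent -> tag_asset), we obtain O(tag_asset).
Premise 5, O(~inform_key -> ~tag_asset), contraposes to O(tag_asset -> inform_key); with O(tag_asset) we get O(inform_key).
Premise 2 is O(inform_key -> verify_claim); since O(inform_key), deontic closure gives O(verify_claim).
With premise 4, O(verify_claim -> update_schedule), the K-axiom yields O(update_schedule).
Applying K to premise 6 (O(update_schedule -> ~seal_invoice)) and O(update_schedule) yields O(~seal_invoice).
Premises 7, 9, 10 do not contribute to this derivation.
So O(~seal_invoice) follows.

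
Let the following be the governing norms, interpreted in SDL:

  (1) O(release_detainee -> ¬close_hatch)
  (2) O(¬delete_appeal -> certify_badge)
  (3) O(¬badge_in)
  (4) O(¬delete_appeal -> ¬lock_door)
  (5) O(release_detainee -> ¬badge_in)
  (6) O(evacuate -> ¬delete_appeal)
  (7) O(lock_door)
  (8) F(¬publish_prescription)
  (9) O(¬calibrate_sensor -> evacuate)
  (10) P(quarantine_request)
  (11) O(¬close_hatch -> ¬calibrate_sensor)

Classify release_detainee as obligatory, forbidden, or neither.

Forbidden

Premise 7 states O(lock_door) outright.
The contrapositive of premise 4 (O(¬delete_appeal -> ¬lock_door)) is O(lock_door -> delete_appeal), and O(lock_door) is already established, so O(delete_appeal).
Premise 6 is O(evacuate -> ¬delete_appeal); contrapositively O(delete_appeal -> ¬evacuate). Since O(delete_appeal) holds, K gives O(¬evacuate).
Premise 9 is O(¬calibrate_sensor -> evacuate); contrapositively O(¬evacuate -> calibrate_sensor). Since O(¬evacuate) holds, K gives O(calibrate_sensor).
The contrapositive of premise 11 (O(¬close_hatch -> ¬calibrate_sensor)) is O(calibrate_sensor -> close_hatch), and O(calibrate_sensor) is already established, so O(close_hatch).
Premise 1 is O(release_detainee -> ¬close_hatch); contrapositively O(close_hatch -> ¬release_detainee). Since O(close_hatch) holds, K gives O(¬release_detainee).
Premises 2, 3, 5, 8, 10 do not contribute to this derivation.
Thus O(¬release_detainee), which is F(release_detainee): release_detainee is forbidden.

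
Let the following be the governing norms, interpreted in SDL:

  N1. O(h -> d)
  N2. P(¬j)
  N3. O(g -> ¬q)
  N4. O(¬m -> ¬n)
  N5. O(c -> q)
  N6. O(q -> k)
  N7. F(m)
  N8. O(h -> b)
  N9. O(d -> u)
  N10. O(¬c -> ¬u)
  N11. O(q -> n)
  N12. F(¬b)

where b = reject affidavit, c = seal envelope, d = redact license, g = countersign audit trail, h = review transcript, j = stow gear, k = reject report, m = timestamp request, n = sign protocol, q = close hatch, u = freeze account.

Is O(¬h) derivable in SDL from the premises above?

Yes

Premise 7 is F(m), i.e. O(¬m).
Premise 4 is O(¬m -> ¬n); since O(¬m), deontic closure gives O(¬n).
Premise 11, O(q -> n), contraposes to O(¬n -> ¬q); with O(¬n) we get O(¬q).
Premise 5, O(c -> q), contraposes to O(¬q -> ¬c); with O(¬q) we get O(¬c).
Applying K to premise 10 (O(¬c -> ¬u)) and O(¬c) yields O(¬u).
The contrapositive of premise 9 (O(d -> u)) is O(¬u -> ¬d), and O(¬u) is already established, so O(¬d).
The contrapositive of premise 1 (O(h -> d)) is O(¬d -> ¬h), and O(¬d) is already established, so O(¬h).
Premises 2, 3, 6, 8, 12 do not contribute to this derivation.
So O(¬h) follows.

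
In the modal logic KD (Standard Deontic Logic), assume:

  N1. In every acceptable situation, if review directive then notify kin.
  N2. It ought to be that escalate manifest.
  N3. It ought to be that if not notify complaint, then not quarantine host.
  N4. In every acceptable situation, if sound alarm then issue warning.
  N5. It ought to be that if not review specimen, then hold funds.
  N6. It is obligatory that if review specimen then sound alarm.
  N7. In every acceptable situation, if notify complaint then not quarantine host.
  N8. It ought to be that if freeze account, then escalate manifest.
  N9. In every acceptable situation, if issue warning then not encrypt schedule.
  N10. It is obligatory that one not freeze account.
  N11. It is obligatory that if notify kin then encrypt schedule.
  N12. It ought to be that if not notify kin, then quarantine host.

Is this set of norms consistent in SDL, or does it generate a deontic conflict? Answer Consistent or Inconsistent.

Premise 8 is O(freeze_account → escalate_manifest); even if O(escalate_manifest) held, inferring O(freeze_account) would be affirming the consequent — invalid.
So O(freeze_account) is not derivable, and the apparent clash with O(¬freeze_account) does not arise.
A world satisfying every obligation exists (e.g. encrypt_schedule=true, escalate_manifest=true, freeze_account=false, hold_funds=true, issue_warning=false, notify_complaint=false, notify_kin=true, quarantine_host=false, review_directive=false, review_specimen=false, sound_alarm=false); no atom is both obligatory and forbidden, so the set is consistent.

Consistent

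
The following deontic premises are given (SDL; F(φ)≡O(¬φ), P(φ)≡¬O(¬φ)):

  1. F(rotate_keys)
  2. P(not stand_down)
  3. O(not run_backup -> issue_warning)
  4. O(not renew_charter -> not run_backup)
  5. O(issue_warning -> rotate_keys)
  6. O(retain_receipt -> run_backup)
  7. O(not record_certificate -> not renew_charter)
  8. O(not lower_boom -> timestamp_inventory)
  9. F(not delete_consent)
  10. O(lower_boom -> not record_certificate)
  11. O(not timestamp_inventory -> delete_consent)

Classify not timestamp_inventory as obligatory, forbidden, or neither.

Forbidden

Premise 1, F(rotate_keys), is equivalent to O(not rotate_keys).
Premise 5, O(issue_warning -> rotate_keys), contraposes to O(not rotate_keys -> not issue_warning); with O(not rotate_keys) we get O(not issue_warning).
Premise 3, O(not run_backup -> issue_warning), contraposes to O(not issue_warning -> run_backup); with O(not issue_warning) we get O(run_backup).
Premise 4 is O(not renew_charter -> not run_backup); contrapositively O(run_backup -> renew_charter). Since O(run_backup) holds, K gives O(renew_charter).
The contrapositive of premise 7 (O(not record_certificate -> not renew_charter)) is O(renew_charter -> record_certificate), and O(renew_charter) is already established, so O(record_certificate).
Premise 10 is O(lower_boom -> not record_certificate); contrapositively O(record_certificate -> not lower_boom). Since O(record_certificate) holds, K gives O(not lower_boom).
Premise 8 is O(not lower_boom -> timestamp_inventory); since O(not lower_boom), deontic closure gives O(timestamp_inventory).
Premises 2, 6, 9, 11 do not contribute to this derivation.
Thus O(timestamp_inventory), which is F(not timestamp_inventory): not timestamp_inventory is forbidden.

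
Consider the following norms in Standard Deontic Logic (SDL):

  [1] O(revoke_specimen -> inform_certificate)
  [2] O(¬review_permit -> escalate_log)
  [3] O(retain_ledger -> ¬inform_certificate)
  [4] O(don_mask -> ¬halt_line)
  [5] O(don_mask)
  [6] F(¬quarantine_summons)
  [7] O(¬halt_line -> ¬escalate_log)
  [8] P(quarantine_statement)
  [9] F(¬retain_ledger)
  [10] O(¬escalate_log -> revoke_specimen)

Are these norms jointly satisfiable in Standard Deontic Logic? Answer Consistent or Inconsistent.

Inconsistent

F(¬retain_ledger) at premise 9 means O(retain_ledger).
Applying K to premise 3 (O(retain_ledger -> ¬inform_certificate)) and O(retain_ledger) yields O(¬inform_certificate).
Premise 1 is O(revoke_specimen -> inform_certificate); contrapositively O(¬inform_certificate -> ¬revoke_specimen). Since O(¬inform_certificate) holds, K gives O(¬revoke_specimen).
The contrapositive of premise 10 (O(¬escalate_log -> revoke_specimen)) is O(¬revoke_specimen -> escalate_log), and O(¬revoke_specimen) is already established, so O(escalate_log).
The contrapositive of premise 7 (O(¬halt_line -> ¬escalate_log)) is O(escalate_log -> halt_line), and O(escalate_log) is already established, so O(halt_line).
The contrapositive of premise 4 (O(don_mask -> ¬halt_line)) is O(halt_line -> ¬don_mask), and O(halt_line) is already established, so O(¬don_mask).
Yet premise 5 states O(don_mask).
We now have both O(¬don_mask) and O(don_mask) — don_mask is simultaneously obligatory and forbidden, violating the D-axiom.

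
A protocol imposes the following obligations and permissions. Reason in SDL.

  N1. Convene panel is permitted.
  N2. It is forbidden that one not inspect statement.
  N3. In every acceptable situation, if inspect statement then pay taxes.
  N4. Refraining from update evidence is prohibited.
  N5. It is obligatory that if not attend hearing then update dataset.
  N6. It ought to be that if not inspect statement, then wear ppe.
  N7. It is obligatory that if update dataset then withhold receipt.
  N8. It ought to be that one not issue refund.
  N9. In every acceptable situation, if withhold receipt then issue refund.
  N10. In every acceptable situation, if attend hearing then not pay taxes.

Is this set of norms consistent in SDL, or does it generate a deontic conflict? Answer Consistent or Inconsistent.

Inconsistent

Premise 2, F(¬inspect_statement), is equivalent to O(inspect_statement).
Applying K to premise 3 (O(inspect_statement → pay_taxes)) and O(inspect_statement) yields O(pay_taxes).
Premise 10, O(attend_hearing → ¬pay_taxes), contraposes to O(pay_taxes → ¬attend_hearing); with O(pay_taxes) we get O(¬attend_hearing).
Premise 5 is O(¬attend_hearing → update_dataset); since O(¬attend_hearing), deontic closure gives O(update_dataset).
Applying K to premise 7 (O(update_dataset → withhold_receipt)) and O(update_dataset) yields O(withhold_receipt).
From O(withhold_receipt) and premise 9, O(withhold_receipt → issue_refund), we obtain O(issue_refund).
However, premise 8 gives O(¬issue_refund).
We now have both O(issue_refund) and O(¬issue_refund) — issue_refund is simultaneously obligatory and forbidden, violating the D-axiom.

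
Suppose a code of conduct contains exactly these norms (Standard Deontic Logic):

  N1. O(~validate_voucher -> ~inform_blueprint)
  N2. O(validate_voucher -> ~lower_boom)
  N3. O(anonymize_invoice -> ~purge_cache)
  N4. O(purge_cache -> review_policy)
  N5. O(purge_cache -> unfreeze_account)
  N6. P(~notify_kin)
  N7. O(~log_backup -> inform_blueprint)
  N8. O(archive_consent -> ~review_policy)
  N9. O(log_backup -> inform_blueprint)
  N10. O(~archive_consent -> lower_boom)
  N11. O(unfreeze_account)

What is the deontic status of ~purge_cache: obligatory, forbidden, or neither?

Obligatory

Premises 9 and 7 cover both cases: O(log_backup -> inform_blueprint) and O(~log_backup -> inform_blueprint). Since log_backup ∨ ~log_backup is a tautology, O(inform_blueprint) follows.
Premise 1 is O(~validate_voucher -> ~inform_blueprint); contrapositively O(inform_blueprint -> validate_voucher). Since O(inform_blueprint) holds, K gives O(validate_voucher).
With premise 2, O(validate_voucher -> ~lower_boom), the K-axiom yields O(~lower_boom).
Premise 10, O(~archive_consent -> lower_boom), contraposes to O(~lower_boom -> archive_consent); with O(~lower_boom) we get O(archive_consent).
Premise 8 is O(archive_consent -> ~review_policy); since O(archive_consent), deontic closure gives O(~review_policy).
Premise 4 is O(purge_cache -> review_policy); contrapositively O(~review_policy -> ~purge_cache). Since O(~review_policy) holds, K gives O(~purge_cache).
Premises 3, 5, 6, 11 do not contribute to this derivation.
Hence ~purge_cache is obligatory.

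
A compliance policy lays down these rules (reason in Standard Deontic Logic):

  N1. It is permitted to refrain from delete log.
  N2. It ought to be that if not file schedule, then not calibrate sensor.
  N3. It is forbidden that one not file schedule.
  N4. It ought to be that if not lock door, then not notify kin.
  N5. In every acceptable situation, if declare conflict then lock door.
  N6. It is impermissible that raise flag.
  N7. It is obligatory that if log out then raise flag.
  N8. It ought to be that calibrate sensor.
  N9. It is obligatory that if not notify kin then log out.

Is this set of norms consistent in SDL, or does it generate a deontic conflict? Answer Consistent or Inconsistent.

Premise 2 is O(¬file_schedule → ¬calibrate_sensor), but O(¬file_schedule) is not derivable from the premises, so it does not yield O(¬calibrate_sensor).
So O(¬calibrate_sensor) is not derivable, and the apparent clash with O(calibrate_sensor) does not arise.
A world satisfying every obligation exists (e.g. calibrate_sensor=true, declare_conflict=false, delete_log=false, file_schedule=true, lock_door=true, log_out=false, notify_kin=true, raise_flag=false); no atom is both obligatory and forbidden, so the set is consistent.

Consistent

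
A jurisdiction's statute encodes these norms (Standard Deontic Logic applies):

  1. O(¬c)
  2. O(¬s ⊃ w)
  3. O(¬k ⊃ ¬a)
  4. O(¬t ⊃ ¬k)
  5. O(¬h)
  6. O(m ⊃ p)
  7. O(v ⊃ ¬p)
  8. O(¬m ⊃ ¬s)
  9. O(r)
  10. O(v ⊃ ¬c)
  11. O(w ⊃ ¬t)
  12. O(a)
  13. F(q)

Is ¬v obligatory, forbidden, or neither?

Obligatory

Premise 12 states O(a) outright.
Premise 3, O(¬k ⊃ ¬a), contraposes to O(a ⊃ k); with O(a) we get O(k).
Premise 4, O(¬t ⊃ ¬k), contraposes to O(k ⊃ t); with O(k) we get O(t).
Premise 11 is O(w ⊃ ¬t); contrapositively O(t ⊃ ¬w). Since O(t) holds, K gives O(¬w).
Premise 2 is O(¬s ⊃ w); contrapositively O(¬w ⊃ s). Since O(¬w) holds, K gives O(s).
The contrapositive of premise 8 (O(¬m ⊃ ¬s)) is O(s ⊃ m), and O(s) is already established, so O(m).
With premise 6, O(m ⊃ p), the K-axiom yields O(p).
Premise 7 is O(v ⊃ ¬p); contrapositively O(p ⊃ ¬v). Since O(p) holds, K gives O(¬v).
Premises 1, 5, 9, 10, 13 do not contribute to this derivation.
Hence ¬v is obligatory.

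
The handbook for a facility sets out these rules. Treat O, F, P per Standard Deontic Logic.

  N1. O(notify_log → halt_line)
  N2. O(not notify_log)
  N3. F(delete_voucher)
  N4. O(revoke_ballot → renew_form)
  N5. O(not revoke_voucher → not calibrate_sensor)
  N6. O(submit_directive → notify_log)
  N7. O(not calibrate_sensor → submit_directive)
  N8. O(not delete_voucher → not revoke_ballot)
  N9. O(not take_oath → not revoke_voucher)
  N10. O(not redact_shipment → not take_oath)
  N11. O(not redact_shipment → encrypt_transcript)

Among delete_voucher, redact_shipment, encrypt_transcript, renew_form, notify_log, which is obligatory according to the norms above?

redact_shipment

Premise 2 gives O(not notify_log).
The contrapositive of premise 6 (O(submit_directive → notify_log)) is O(not notify_log → not submit_directive), and O(not notify_log) is already established, so O(not submit_directive).
Premise 7 is O(not calibrate_sensor → submit_directive); contrapositively O(not submit_directive → calibrate_sensor). Since O(not submit_directive) holds, K gives O(calibrate_sensor).
Premise 5 is O(not revoke_voucher → not calibrate_sensor); contrapositively O(calibrate_sensor → revoke_voucher). Since O(calibrate_sensor) holds, K gives O(revoke_voucher).
Premise 9 is O(not take_oath → not revoke_voucher); contrapositively O(revoke_voucher → take_oath). Since O(revoke_voucher) holds, K gives O(take_oath).
The contrapositive of premise 10 (O(not redact_shipment → not take_oath)) is O(take_oath → redact_shipment), and O(take_oath) is already established, so O(redact_shipment).
So O(redact_shipment) holds — redact_shipment is obligatory. None of the other listed options is made obligatory by any chain of premises.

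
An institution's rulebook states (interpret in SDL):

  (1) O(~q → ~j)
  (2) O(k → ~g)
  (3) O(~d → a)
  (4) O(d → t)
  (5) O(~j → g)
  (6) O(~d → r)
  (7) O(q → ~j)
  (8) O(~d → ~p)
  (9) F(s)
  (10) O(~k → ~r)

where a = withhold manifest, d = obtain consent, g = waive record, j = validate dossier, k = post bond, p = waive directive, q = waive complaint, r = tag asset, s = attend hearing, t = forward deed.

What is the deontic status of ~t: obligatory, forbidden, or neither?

Forbidden

By case analysis on ~q: premise 1 gives O(~q → ~j) and premise 7 gives O(q → ~j), so O(~j) either way.
With premise 5, O(~j → g), the K-axiom yields O(g).
Premise 2, O(k → ~g), contraposes to O(g → ~k); with O(g) we get O(~k).
Premise 10 is O(~k → ~r); since O(~k), deontic closure gives O(~r).
The contrapositive of premise 6 (O(~d → r)) is O(~r → d), and O(~r) is already established, so O(d).
Premise 4 is O(d → t); since O(d), deontic closure gives O(t).
Premises 3, 8, 9 do not contribute to this derivation.
Thus O(t), which is F(~t): ~t is forbidden.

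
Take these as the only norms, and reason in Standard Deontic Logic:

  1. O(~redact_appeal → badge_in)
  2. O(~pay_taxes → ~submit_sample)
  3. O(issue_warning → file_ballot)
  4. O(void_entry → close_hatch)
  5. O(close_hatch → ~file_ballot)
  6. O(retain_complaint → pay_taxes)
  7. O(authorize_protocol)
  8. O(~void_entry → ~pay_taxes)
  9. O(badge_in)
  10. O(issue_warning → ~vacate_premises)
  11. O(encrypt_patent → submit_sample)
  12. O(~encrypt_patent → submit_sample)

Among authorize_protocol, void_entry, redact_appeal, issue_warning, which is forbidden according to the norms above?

issue_warning

By case analysis on ~encrypt_patent: premise 12 gives O(~encrypt_patent → submit_sample) and premise 11 gives O(encrypt_patent → submit_sample), so O(submit_sample) either way.
The contrapositive of premise 2 (O(~pay_taxes → ~submit_sample)) is O(submit_sample → pay_taxes), and O(submit_sample) is already established, so O(pay_taxes).
Premise 8 is O(~void_entry → ~pay_taxes); contrapositively O(pay_taxes → void_entry). Since O(pay_taxes) holds, K gives O(void_entry).
Applying K to premise 4 (O(void_entry → close_hatch)) and O(void_entry) yields O(close_hatch).
With premise 5, O(close_hatch → ~file_ballot), the K-axiom yields O(~file_ballot).
Premise 3, O(issue_warning → file_ballot), contraposes to O(~file_ballot → ~issue_warning); with O(~file_ballot) we get O(~issue_warning).
So O(~issue_warning) holds, i.e. issue_warning is forbidden. None of the other listed options is forbidden under the premises.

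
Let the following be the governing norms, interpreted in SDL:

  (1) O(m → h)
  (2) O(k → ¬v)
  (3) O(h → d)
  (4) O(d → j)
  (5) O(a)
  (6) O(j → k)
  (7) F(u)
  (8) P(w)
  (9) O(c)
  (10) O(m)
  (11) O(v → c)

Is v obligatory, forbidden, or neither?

Forbidden

Premise 10 gives O(m).
From O(m) and premise 1, O(m → h), we obtain O(h).
Applying K to premise 3 (O(h → d)) and O(h) yields O(d).
Applying K to premise 4 (O(d → j)) and O(d) yields O(j).
Premise 6 is O(j → k); since O(j), deontic closure gives O(k).
With premise 2, O(k → ¬v), the K-axiom yields O(¬v).
Premises 5, 7, 8, 9, 11 do not contribute to this derivation.
Thus O(¬v), which is F(v): v is forbidden.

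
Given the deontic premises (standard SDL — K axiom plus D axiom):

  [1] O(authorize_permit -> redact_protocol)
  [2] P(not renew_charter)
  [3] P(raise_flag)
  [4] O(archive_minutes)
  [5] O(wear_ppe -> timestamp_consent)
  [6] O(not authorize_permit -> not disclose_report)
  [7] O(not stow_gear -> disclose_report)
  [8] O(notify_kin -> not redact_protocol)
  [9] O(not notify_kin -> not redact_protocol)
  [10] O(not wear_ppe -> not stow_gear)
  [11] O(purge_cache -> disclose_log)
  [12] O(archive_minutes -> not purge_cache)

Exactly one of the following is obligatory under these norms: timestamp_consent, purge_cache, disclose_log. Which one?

Premises 9 and 8 cover both cases: O(not notify_kin -> not redact_protocol) and O(notify_kin -> not redact_protocol). Since not notify_kin ∨ notify_kin is a tautology, O(not redact_protocol) follows.
The contrapositive of premise 1 (O(authorize_permit -> redact_protocol)) is O(not redact_protocol -> not authorize_permit), and O(not redact_protocol) is already established, so O(not authorize_permit).
Applying K to premise 6 (O(not authorize_permit -> not disclose_report)) and O(not authorize_permit) yields O(not disclose_report).
Premise 7, O(not stow_gear -> disclose_report), contraposes to O(not disclose_report -> stow_gear); with O(not disclose_report) we get O(stow_gear).
The contrapositive of premise 10 (O(not wear_ppe -> not stow_gear)) is O(stow_gear -> wear_ppe), and O(stow_gear) is already established, so O(wear_ppe).
With premise 5, O(wear_ppe -> timestamp_consent), the K-axiom yields O(timestamp_consent).
So O(timestamp_consent) holds — timestamp_consent is obligatory. None of the other listed options is made obligatory by any chain of premises.

timestamp_consent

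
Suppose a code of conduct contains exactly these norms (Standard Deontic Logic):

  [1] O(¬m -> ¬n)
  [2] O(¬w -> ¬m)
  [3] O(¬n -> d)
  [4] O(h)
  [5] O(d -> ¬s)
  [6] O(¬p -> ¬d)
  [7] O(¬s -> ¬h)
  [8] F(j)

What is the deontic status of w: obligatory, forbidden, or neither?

Premise 4 gives O(h).
Premise 7 is O(¬s -> ¬h); contrapositively O(h -> s). Since O(h) holds, K gives O(s).
The contrapositive of premise 5 (O(d -> ¬s)) is O(s -> ¬d), and O(s) is already established, so O(¬d).
Premise 3 is O(¬n -> d); contrapositively O(¬d -> n). Since O(¬d) holds, K gives O(n).
The contrapositive of premise 1 (O(¬m -> ¬n)) is O(n -> m), and O(n) is already established, so O(m).
Premise 2 is O(¬w -> ¬m); contrapositively O(m -> w). Since O(m) holds, K gives O(w).
Premises 6, 8 do not contribute to this derivation.
Hence w is obligatory.

Obligatory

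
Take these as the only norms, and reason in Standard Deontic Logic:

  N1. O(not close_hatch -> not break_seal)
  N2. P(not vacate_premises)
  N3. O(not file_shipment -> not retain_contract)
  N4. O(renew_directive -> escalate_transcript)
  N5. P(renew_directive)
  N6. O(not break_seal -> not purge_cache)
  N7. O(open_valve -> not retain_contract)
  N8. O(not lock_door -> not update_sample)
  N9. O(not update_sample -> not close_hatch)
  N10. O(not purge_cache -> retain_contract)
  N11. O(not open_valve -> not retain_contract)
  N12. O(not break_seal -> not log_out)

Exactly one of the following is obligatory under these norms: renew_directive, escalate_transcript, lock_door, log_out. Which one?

Premises 7 and 11 are O(open_valve -> not retain_contract) and O(not open_valve -> not retain_contract); every ideal world satisfies open_valve or not open_valve, so in either case not retain_contract holds — hence O(not retain_contract).
Premise 10 is O(not purge_cache -> retain_contract); contrapositively O(not retain_contract -> purge_cache). Since O(not retain_contract) holds, K gives O(purge_cache).
Premise 6, O(not break_seal -> not purge_cache), contraposes to O(purge_cache -> break_seal); with O(purge_cache) we get O(break_seal).
Premise 1 is O(not close_hatch -> not break_seal); contrapositively O(break_seal -> close_hatch). Since O(break_seal) holds, K gives O(close_hatch).
The contrapositive of premise 9 (O(not update_sample -> not close_hatch)) is O(close_hatch -> update_sample), and O(close_hatch) is already established, so O(update_sample).
Premise 8 is O(not lock_door -> not update_sample); contrapositively O(update_sample -> lock_door). Since O(update_sample) holds, K gives O(lock_door).
So O(lock_door) holds — lock_door is obligatory. None of the other listed options is made obligatory by any chain of premises.

lock_door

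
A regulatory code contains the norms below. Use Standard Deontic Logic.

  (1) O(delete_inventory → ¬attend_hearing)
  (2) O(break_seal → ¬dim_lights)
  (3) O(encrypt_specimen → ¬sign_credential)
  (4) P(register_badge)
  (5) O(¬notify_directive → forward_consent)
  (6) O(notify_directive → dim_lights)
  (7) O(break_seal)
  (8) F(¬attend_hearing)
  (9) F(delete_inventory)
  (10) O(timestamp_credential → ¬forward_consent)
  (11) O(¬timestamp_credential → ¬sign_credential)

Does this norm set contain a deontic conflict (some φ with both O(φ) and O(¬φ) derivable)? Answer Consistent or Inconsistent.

Premise 1 is O(delete_inventory → ¬attend_hearing), but O(delete_inventory) is not derivable from the premises, so it does not yield O(¬attend_hearing).
So O(¬attend_hearing) is not derivable, and the apparent clash with O(attend_hearing) does not arise.
A world satisfying every obligation exists (e.g. attend_hearing=true, break_seal=true, delete_inventory=false, dim_lights=false, encrypt_specimen=false, forward_consent=true, notify_directive=false, register_badge=false, sign_credential=false, timestamp_credential=false); no atom is both obligatory and forbidden, so the set is consistent.

Consistent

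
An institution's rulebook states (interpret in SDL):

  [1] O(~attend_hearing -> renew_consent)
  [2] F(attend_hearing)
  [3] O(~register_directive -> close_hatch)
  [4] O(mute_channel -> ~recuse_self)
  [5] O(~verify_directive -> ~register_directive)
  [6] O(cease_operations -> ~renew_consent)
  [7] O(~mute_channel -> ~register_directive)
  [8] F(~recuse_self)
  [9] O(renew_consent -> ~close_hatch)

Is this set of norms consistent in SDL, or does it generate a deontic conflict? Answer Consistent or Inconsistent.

Inconsistent

Premise 8 is F(~recuse_self), i.e. O(recuse_self).
Premise 4, O(mute_channel -> ~recuse_self), contraposes to O(recuse_self -> ~mute_channel); with O(recuse_self) we get O(~mute_channel).
Applying K to premise 7 (O(~mute_channel -> ~register_directive)) and O(~mute_channel) yields O(~register_directive).
From O(~register_directive) and premise 3, O(~register_directive -> close_hatch), we obtain O(close_hatch).
The contrapositive of premise 9 (O(renew_consent -> ~close_hatch)) is O(close_hatch -> ~renew_consent), and O(close_hatch) is already established, so O(~renew_consent).
Premise 1 is O(~attend_hearing -> renew_consent); contrapositively O(~renew_consent -> attend_hearing). Since O(~renew_consent) holds, K gives O(attend_hearing).
Yet premise 2 is F(attend_hearing), i.e. O(~attend_hearing).
We now have both O(attend_hearing) and O(~attend_hearing) — attend_hearing is simultaneously obligatory and forbidden, violating the D-axiom.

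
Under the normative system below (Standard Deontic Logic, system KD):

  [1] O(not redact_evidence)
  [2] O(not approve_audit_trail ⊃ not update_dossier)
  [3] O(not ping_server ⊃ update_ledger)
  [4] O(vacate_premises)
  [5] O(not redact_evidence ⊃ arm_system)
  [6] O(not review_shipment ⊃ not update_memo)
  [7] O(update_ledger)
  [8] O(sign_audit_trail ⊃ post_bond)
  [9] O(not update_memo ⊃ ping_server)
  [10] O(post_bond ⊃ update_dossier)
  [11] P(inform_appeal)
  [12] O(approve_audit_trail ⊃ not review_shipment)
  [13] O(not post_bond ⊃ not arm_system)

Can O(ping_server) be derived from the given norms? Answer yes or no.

Premise 1 gives O(not redact_evidence).
Premise 5 is O(not redact_evidence ⊃ arm_system); since O(not redact_evidence), deontic closure gives O(arm_system).
Premise 13 is O(not post_bond ⊃ not arm_system); contrapositively O(arm_system ⊃ post_bond). Since O(arm_system) holds, K gives O(post_bond).
Applying K to premise 10 (O(post_bond ⊃ update_dossier)) and O(post_bond) yields O(update_dossier).
Premise 2 is O(not approve_audit_trail ⊃ not update_dossier); contrapositively O(update_dossier ⊃ approve_audit_trail). Since O(update_dossier) holds, K gives O(approve_audit_trail).
Premise 12 is O(approve_audit_trail ⊃ not review_shipment); since O(approve_audit_trail), deontic closure gives O(not review_shipment).
Applying K to premise 6 (O(not review_shipment ⊃ not update_memo)) and O(not review_shipment) yields O(not update_memo).
With premise 9, O(not update_memo ⊃ ping_server), the K-axiom yields O(ping_server).
Premises 3, 4, 7, 8, 11 do not contribute to this derivation.
So O(ping_server) follows.

Yes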